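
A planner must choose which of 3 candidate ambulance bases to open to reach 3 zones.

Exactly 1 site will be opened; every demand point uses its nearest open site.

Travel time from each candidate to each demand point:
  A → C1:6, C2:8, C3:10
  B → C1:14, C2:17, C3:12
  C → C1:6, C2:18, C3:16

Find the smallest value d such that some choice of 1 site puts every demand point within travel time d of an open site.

Open {A}.
  Farthest demand point is C3 at travel time 10 (to A); all others are ≤ 10.
With {B} the worst case is 17.
With {C} the worst case is 18.
No size-1 selection achieves below 10.

10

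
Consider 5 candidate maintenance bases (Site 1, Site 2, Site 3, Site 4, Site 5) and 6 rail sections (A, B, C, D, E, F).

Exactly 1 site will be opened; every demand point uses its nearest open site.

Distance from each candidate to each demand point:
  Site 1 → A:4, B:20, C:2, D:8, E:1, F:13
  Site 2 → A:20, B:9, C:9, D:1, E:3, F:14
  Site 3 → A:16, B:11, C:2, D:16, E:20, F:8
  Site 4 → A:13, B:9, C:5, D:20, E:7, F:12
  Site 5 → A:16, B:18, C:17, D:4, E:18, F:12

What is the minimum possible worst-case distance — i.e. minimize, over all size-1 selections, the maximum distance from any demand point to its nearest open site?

18

Open {Site 5}.
  Farthest demand point is B at distance 18 (to Site 5); all others are ≤ 18.
With {Site 1} the worst case is 20.
With {Site 2} the worst case is 20.
No size-1 selection achieves below 18.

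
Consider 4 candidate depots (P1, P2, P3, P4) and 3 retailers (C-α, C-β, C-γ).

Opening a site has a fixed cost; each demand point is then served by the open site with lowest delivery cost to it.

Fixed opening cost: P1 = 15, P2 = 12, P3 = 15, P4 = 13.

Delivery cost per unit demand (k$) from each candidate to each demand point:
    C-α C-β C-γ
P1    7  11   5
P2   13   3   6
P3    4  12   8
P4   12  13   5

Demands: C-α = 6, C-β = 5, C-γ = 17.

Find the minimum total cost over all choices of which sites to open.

164

Open {P2, P3, P4}: assign each demand point to its cheapest open site.
  C-α→P3 6×4=24, C-β→P2 5×3=15, C-γ→P4 17×5=85
  delivery cost 124, fixed 40 → total 164.
Compare {P1, P2, P3}: delivery cost 124 + fixed 42 = 166.
Compare {P2, P3}: delivery cost 141 + fixed 27 = 168.
Compare {P1, P2}: delivery cost 142 + fixed 27 = 169.
All other subsets cost ≥ 166. Minimum total cost: 164.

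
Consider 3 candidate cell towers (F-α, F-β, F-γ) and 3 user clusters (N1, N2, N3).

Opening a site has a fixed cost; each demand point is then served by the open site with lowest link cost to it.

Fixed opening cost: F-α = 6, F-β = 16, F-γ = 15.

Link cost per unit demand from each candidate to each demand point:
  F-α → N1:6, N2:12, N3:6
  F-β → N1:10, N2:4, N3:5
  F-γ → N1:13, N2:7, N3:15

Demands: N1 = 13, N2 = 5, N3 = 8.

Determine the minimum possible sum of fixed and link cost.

160

Open {F-α, F-β}: assign each demand point to its cheapest open site.
  N1→F-α 13×6=78, N2→F-β 5×4=20, N3→F-β 8×5=40
  link cost 138, fixed 22 → total 160.
Compare {F-α, F-β, F-γ}: link cost 138 + fixed 37 = 175.
Compare {F-α, F-γ}: link cost 161 + fixed 21 = 182.
Compare {F-α}: link cost 186 + fixed 6 = 192.
All other subsets cost ≥ 175. Minimum total cost: 160.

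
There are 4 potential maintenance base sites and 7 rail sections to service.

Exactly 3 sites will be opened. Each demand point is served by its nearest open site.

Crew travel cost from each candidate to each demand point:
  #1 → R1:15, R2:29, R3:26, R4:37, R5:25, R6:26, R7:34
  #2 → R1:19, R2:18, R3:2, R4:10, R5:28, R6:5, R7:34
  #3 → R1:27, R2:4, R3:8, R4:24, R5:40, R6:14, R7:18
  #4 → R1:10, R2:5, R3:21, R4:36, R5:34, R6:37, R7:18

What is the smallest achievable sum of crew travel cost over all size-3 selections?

Open {#1, #2, #4}.
  R1→#4 10, R2→#4 5, R3→#2 2, R4→#2 10, R5→#1 25, R6→#2 5, R7→#4 18  ⇒ total 75.
Compare {#2, #3, #4}: total 77.
Compare {#1, #2, #3}: total 79.
No size-3 selection does better; minimum is 75.

75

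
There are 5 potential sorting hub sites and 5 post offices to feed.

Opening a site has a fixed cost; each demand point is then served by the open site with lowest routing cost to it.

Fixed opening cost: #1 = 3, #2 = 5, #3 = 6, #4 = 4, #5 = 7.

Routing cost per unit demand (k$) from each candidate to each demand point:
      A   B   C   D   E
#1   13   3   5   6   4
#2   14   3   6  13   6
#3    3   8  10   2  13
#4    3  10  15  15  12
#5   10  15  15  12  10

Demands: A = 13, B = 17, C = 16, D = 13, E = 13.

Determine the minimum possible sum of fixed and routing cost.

257

Open {#1, #3}: assign each demand point to its cheapest open site.
  A→#3 13×3=39, B→#1 17×3=51, C→#1 16×5=80, D→#3 13×2=26, E→#1 13×4=52
  routing cost 248, fixed 9 → total 257.
Compare {#1, #3, #4}: routing cost 248 + fixed 13 = 261.
Compare {#1, #2, #3}: routing cost 248 + fixed 14 = 262.
Compare {#1, #3, #5}: routing cost 248 + fixed 16 = 264.
All other subsets cost ≥ 261. Minimum total cost: 257.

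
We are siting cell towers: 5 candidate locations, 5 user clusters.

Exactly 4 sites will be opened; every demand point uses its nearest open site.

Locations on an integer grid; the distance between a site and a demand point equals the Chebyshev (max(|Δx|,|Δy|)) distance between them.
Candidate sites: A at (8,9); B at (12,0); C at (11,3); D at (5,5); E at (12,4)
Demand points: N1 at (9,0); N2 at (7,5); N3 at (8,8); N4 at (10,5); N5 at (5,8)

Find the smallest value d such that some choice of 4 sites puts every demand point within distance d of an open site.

3

Open {A, B, C, D}.
  Farthest demand point is N1 at distance 3 (to B); all others are ≤ 3.
With {A, B, D, E} the worst case is 3.
With {A, C, D, E} the worst case is 3.
No size-4 selection achieves below 3.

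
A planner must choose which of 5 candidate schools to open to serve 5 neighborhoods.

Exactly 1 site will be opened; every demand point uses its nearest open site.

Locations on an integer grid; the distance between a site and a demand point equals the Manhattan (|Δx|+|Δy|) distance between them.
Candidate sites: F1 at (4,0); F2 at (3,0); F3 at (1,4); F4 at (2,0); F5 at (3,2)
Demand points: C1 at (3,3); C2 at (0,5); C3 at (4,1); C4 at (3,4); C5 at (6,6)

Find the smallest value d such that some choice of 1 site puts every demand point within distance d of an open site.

Open {F3}.
  Farthest demand point is C5 at distance 7 (to F3); all others are ≤ 7.
With {F5} the worst case is 7.
With {F1} the worst case is 9.
No size-1 selection achieves below 7.

7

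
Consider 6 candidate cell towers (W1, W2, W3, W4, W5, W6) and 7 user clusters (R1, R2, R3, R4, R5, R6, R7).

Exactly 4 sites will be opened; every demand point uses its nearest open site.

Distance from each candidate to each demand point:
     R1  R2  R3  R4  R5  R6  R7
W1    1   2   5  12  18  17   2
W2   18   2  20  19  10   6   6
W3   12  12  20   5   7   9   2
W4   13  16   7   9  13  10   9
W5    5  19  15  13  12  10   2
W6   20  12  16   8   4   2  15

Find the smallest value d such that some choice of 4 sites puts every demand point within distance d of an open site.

Open {W1, W2, W3, W6}.
  Farthest demand point is R3 at distance 5 (to W1); all others are ≤ 5.
With {W1, W3, W4, W6} the worst case is 5.
With {W1, W3, W5, W6} the worst case is 5.
No size-4 selection achieves below 5.

5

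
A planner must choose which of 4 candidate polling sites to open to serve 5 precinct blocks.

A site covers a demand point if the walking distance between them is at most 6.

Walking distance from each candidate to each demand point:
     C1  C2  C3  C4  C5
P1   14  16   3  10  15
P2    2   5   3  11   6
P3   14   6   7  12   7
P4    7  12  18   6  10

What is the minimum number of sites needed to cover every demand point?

2

Coverage sets (demand points within 6 of each site):
  P1: {C3}
  P2: {C1, C2, C3, C5}
  P3: {C2}
  P4: {C4}
No single site covers all 5 demand points.
But {P2, P4} covers everything, so the minimum is 2.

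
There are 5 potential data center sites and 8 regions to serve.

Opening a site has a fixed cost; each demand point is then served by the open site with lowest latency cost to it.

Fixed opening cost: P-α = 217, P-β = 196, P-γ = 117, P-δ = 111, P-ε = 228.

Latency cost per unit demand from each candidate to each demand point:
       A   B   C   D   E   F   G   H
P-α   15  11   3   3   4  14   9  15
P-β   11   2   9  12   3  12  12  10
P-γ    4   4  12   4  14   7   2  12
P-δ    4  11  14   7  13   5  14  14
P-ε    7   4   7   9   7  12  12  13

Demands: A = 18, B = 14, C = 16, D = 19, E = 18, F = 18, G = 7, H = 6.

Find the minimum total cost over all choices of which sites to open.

851

Open {P-α, P-γ}: assign each demand point to its cheapest open site.
  A→P-γ 18×4=72, B→P-γ 14×4=56, C→P-α 16×3=48, D→P-α 19×3=57, E→P-α 18×4=72, F→P-γ 18×7=126, G→P-γ 7×2=14, H→P-γ 6×12=72
  latency cost 517, fixed 334 → total 851.
Compare {P-β, P-γ}: latency cost 574 + fixed 313 = 887.
Compare {P-α, P-γ, P-δ}: latency cost 481 + fixed 445 = 926.
Compare {P-β, P-γ, P-δ}: latency cost 538 + fixed 424 = 962.
All other subsets cost ≥ 887. Minimum total cost: 851.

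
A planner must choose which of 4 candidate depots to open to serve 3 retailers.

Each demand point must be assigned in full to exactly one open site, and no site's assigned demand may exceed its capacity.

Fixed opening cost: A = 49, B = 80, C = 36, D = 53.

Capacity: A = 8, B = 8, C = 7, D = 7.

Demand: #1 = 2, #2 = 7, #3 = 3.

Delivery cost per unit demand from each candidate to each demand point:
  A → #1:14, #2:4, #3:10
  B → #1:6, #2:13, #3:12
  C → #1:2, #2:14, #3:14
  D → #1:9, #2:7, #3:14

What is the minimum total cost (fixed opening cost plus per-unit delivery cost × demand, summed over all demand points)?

Open {A, C}; cheapest assignment that respects the capacities:
  A (cap 8, load 7): #2 — cost 7×4 = 28
  C (cap 7, load 5): #1, #3 — cost 2×2 + 3×14 = 46
  Shipping 74, fixed 85 → total 159.
  Any other capacity-feasible assignment to {A, C} ships for at least 74.
Compare {C, D}: its best feasible assignment gives total 184.
Compare {A, D}: its best feasible assignment gives total 190.
Every other set of open sites that can feasibly serve all demand totals ≥ 184 even under its best assignment. Minimum: 159.

159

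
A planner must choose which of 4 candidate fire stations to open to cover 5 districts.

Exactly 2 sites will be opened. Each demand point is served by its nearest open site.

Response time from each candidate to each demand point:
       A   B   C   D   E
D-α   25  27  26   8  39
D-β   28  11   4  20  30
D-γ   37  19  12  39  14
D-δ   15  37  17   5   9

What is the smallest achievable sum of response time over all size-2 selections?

44

Open {D-β, D-δ}.
  A→D-δ 15, B→D-β 11, C→D-β 4, D→D-δ 5, E→D-δ 9  ⇒ total 44.
Compare {D-γ, D-δ}: total 60.
Compare {D-α, D-δ}: total 73.
No size-2 selection does better; minimum is 44.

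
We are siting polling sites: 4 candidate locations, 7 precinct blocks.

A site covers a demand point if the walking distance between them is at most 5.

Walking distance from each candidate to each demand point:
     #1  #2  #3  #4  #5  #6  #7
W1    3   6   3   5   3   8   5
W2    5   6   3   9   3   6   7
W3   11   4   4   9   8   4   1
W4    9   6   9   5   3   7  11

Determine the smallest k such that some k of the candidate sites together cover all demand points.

2

Coverage sets (demand points within 5 of each site):
  W1: {#1, #3, #4, #5, #7}
  W2: {#1, #3, #5}
  W3: {#2, #3, #6, #7}
  W4: {#4, #5}
No single site covers all 7 demand points.
But {W1, W3} covers everything, so the minimum is 2.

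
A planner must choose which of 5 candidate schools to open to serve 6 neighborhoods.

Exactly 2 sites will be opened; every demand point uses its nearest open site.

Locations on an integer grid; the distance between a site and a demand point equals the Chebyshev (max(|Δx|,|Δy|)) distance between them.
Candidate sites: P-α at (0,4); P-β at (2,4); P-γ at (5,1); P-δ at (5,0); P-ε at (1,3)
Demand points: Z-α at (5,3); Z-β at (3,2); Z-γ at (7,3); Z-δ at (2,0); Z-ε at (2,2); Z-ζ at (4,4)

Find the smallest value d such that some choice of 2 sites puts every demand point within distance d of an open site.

3

Open {P-α, P-γ}.
  Farthest demand point is Z-δ at distance 3 (to P-γ); all others are ≤ 3.
With {P-β, P-γ} the worst case is 3.
With {P-β, P-δ} the worst case is 3.
No size-2 selection achieves below 3.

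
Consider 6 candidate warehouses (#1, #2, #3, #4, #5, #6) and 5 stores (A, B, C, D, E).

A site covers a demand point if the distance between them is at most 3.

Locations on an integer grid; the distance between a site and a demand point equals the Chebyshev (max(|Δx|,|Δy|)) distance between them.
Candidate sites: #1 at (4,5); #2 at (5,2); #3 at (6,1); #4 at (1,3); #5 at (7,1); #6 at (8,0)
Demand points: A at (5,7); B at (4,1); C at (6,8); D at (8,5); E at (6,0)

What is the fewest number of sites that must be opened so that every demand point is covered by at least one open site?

2

Coverage sets (demand points within 3 of each site):
  #1: {A, C}
  #2: {B, D, E}
  #3: {B, E}
  #4: {B}
  #5: {B, E}
  #6: {E}
No single site covers all 5 demand points.
But {#1, #2} covers everything, so the minimum is 2.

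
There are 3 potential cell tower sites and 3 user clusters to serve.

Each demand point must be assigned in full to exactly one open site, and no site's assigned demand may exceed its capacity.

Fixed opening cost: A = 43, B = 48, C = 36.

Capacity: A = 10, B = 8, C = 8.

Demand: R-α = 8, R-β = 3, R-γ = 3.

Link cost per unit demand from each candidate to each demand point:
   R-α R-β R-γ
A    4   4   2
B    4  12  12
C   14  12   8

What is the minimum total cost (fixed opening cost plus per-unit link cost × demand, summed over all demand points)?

141

Open {A, B}; cheapest assignment that respects the capacities:
  A (cap 10, load 6): R-β, R-γ — cost 3×4 + 3×2 = 18
  B (cap 8, load 8): R-α — cost 8×4 = 32
  Shipping 50, fixed 91 → total 141.
  Any other capacity-feasible assignment to {A, B} ships for at least 50.
Compare {A, C}: its best feasible assignment gives total 171.
Compare {B, C}: its best feasible assignment gives total 176.
Every other set of open sites that can feasibly serve all demand totals ≥ 171 even under its best assignment. Minimum: 141.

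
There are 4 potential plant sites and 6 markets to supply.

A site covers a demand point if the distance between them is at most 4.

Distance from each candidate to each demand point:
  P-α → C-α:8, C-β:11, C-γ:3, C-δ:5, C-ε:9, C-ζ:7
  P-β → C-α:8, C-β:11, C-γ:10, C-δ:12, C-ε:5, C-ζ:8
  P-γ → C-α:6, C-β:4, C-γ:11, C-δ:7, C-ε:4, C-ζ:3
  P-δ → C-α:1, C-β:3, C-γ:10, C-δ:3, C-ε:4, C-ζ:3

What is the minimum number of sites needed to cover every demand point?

2

Coverage sets (demand points within 4 of each site):
  P-α: {C-γ}
  P-β: {}
  P-γ: {C-β, C-ε, C-ζ}
  P-δ: {C-α, C-β, C-δ, C-ε, C-ζ}
No single site covers all 6 demand points.
But {P-α, P-δ} covers everything, so the minimum is 2.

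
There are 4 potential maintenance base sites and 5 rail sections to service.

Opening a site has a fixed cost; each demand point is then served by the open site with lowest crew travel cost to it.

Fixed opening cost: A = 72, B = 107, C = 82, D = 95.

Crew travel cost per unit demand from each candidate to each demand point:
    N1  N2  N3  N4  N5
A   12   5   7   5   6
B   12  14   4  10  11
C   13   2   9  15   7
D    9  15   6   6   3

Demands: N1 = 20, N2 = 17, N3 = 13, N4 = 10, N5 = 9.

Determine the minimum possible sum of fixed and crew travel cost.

Open {C, D}: assign each demand point to its cheapest open site.
  N1→D 20×9=180, N2→C 17×2=34, N3→D 13×6=78, N4→D 10×6=60, N5→D 9×3=27
  crew travel cost 379, fixed 177 → total 556.
Compare {A, D}: crew travel cost 420 + fixed 167 = 587.
Compare {A}: crew travel cost 520 + fixed 72 = 592.
Compare {A, C, D}: crew travel cost 369 + fixed 249 = 618.
All other subsets cost ≥ 587. Minimum total cost: 556.

556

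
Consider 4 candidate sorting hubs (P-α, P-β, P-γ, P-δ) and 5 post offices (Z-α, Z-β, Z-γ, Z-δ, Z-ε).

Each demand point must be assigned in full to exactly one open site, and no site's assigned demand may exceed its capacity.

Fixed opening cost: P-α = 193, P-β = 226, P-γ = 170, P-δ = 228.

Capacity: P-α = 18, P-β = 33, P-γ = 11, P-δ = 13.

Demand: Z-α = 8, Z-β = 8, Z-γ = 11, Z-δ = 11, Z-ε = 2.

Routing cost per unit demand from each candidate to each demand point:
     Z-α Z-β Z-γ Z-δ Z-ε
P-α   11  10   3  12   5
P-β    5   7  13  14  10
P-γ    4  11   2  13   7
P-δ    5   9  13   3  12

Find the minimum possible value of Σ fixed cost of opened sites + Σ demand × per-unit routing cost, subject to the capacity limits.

Open {P-β, P-γ}; cheapest assignment that respects the capacities:
  P-β (cap 33, load 29): Z-α, Z-β, Z-δ, Z-ε — cost 8×5 + 8×7 + 11×14 + 2×10 = 270
  P-γ (cap 11, load 11): Z-γ — cost 11×2 = 22
  Shipping 292, fixed 396 → total 688.
  Any other capacity-feasible assignment to {P-β, P-γ} ships for at least 292.
Compare {P-α, P-β}: its best feasible assignment gives total 712.
Compare {P-β, P-δ}: its best feasible assignment gives total 746.
Every other set of open sites that can feasibly serve all demand totals ≥ 712 even under its best assignment. Minimum: 688.

688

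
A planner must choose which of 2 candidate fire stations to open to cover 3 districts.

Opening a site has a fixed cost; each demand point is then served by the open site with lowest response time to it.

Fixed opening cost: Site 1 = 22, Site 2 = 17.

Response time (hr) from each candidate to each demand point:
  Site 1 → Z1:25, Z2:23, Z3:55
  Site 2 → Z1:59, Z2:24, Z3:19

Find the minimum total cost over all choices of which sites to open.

Open {Site 1, Site 2}: assign each demand point to its cheapest open site.
  Z1→Site 1 25, Z2→Site 1 23, Z3→Site 2 19
  response time 67, fixed 39 → total 106.
Compare {Site 2}: response time 102 + fixed 17 = 119.
Compare {Site 1}: response time 103 + fixed 22 = 125.

106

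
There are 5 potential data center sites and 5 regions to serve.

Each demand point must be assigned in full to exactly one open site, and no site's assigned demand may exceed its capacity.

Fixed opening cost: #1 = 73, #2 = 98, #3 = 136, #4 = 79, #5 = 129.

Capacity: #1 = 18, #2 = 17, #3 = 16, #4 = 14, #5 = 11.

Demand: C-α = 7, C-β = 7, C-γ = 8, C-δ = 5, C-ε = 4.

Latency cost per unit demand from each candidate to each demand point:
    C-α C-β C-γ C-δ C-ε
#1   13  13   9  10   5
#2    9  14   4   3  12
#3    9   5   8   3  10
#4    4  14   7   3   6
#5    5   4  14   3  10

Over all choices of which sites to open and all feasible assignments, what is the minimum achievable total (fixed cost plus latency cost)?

398

Open {#2, #4}; cheapest assignment that respects the capacities:
  #2 (cap 17, load 17): C-γ, C-δ, C-ε — cost 8×4 + 5×3 + 4×12 = 95
  #4 (cap 14, load 14): C-α, C-β — cost 7×4 + 7×14 = 126
  Shipping 221, fixed 177 → total 398.
  Any other capacity-feasible assignment to {#2, #4} ships for at least 221.
Compare {#2, #3}: its best feasible assignment gives total 419.
Compare {#1, #2}: its best feasible assignment gives total 420.
Every other set of open sites that can feasibly serve all demand totals ≥ 419 even under its best assignment. Minimum: 398.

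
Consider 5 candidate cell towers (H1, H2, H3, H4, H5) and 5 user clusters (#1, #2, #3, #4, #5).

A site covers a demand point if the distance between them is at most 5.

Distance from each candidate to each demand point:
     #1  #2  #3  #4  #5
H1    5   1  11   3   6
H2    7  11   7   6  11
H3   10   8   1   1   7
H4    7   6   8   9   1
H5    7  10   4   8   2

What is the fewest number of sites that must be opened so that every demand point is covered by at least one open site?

Coverage sets (demand points within 5 of each site):
  H1: {#1, #2, #4}
  H2: {}
  H3: {#3, #4}
  H4: {#5}
  H5: {#3, #5}
No single site covers all 5 demand points.
But {H1, H5} covers everything, so the minimum is 2.

2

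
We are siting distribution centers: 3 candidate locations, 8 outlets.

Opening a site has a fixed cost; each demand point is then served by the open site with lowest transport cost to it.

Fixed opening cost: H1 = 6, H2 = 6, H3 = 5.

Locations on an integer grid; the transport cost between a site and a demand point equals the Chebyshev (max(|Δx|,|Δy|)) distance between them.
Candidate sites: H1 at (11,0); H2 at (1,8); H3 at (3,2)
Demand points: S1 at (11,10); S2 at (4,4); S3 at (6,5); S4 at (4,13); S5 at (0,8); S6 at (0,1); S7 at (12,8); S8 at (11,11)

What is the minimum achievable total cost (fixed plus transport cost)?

51

Open {H2, H3}: assign each demand point to its cheapest open site.
  S1→H3 8, S2→H3 2, S3→H3 3, S4→H2 5, S5→H2 1, S6→H3 3, S7→H3 9, S8→H3 9
  transport cost 40, fixed 11 → total 51.
Compare {H3}: transport cost 51 + fixed 5 = 56.
Compare {H1, H2, H3}: transport cost 39 + fixed 17 = 56.
Compare {H2}: transport cost 53 + fixed 6 = 59.
All other subsets cost ≥ 56. Minimum total cost: 51.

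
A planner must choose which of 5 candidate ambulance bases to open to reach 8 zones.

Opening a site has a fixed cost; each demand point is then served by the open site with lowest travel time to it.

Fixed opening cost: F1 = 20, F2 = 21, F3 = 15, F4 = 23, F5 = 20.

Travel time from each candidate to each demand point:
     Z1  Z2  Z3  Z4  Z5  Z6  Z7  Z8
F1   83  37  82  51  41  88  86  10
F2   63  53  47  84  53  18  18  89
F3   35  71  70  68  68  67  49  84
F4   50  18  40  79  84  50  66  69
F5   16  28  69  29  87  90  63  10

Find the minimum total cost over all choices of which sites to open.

Open {F2, F5}: assign each demand point to its cheapest open site.
  Z1→F5 16, Z2→F5 28, Z3→F2 47, Z4→F5 29, Z5→F2 53, Z6→F2 18, Z7→F2 18, Z8→F5 10
  travel time 219, fixed 41 → total 260.
Compare {F2, F4, F5}: travel time 202 + fixed 64 = 266.
Compare {F1, F2, F5}: travel time 207 + fixed 61 = 268.
Compare {F1, F2, F4, F5}: travel time 190 + fixed 84 = 274.
All other subsets cost ≥ 266. Minimum total cost: 260.

260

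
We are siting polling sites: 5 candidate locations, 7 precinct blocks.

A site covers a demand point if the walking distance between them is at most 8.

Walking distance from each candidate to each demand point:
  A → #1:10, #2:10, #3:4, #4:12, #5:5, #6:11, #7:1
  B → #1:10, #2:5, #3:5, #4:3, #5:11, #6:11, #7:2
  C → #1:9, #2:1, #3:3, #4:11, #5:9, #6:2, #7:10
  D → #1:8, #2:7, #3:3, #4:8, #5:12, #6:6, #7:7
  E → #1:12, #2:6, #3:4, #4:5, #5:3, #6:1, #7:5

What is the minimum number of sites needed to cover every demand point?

Coverage sets (demand points within 8 of each site):
  A: {#3, #5, #7}
  B: {#2, #3, #4, #7}
  C: {#2, #3, #6}
  D: {#1, #2, #3, #4, #6, #7}
  E: {#2, #3, #4, #5, #6, #7}
No single site covers all 7 demand points.
But {A, D} covers everything, so the minimum is 2.

2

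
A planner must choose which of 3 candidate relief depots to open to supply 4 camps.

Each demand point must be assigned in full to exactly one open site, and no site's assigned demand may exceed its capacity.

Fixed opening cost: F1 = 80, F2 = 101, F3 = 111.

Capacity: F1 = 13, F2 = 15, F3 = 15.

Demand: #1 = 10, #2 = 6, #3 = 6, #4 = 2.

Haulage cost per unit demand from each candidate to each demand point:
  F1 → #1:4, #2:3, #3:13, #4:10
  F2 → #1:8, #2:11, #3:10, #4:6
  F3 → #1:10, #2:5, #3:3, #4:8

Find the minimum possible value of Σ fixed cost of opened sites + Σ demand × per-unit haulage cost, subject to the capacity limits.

295

Open {F1, F3}; cheapest assignment that respects the capacities:
  F1 (cap 13, load 10): #1 — cost 10×4 = 40
  F3 (cap 15, load 14): #2, #3, #4 — cost 6×5 + 6×3 + 2×8 = 64
  Shipping 104, fixed 191 → total 295.
  Any other capacity-feasible assignment to {F1, F3} ships for at least 104.
Compare {F2, F3}: its best feasible assignment gives total 352.
Compare {F1, F2}: its best feasible assignment gives total 359.
Every other set of open sites that can feasibly serve all demand totals ≥ 352 even under its best assignment. Minimum: 295.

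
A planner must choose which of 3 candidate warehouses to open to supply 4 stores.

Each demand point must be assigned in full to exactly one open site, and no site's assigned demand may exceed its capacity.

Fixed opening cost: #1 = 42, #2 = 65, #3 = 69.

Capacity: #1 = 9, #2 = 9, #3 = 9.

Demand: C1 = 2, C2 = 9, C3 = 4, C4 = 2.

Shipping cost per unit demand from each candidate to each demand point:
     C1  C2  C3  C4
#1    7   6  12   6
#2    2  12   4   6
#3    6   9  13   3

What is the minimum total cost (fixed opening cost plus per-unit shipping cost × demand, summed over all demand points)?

Open {#1, #2}; cheapest assignment that respects the capacities:
  #1 (cap 9, load 9): C2 — cost 9×6 = 54
  #2 (cap 9, load 8): C1, C3, C4 — cost 2×2 + 4×4 + 2×6 = 32
  Shipping 86, fixed 107 → total 193.
  Any other capacity-feasible assignment to {#1, #2} ships for at least 86.
Compare {#1, #3}: its best feasible assignment gives total 235.
Compare {#2, #3}: its best feasible assignment gives total 247.
Every other set of open sites that can feasibly serve all demand totals ≥ 235 even under its best assignment. Minimum: 193.

193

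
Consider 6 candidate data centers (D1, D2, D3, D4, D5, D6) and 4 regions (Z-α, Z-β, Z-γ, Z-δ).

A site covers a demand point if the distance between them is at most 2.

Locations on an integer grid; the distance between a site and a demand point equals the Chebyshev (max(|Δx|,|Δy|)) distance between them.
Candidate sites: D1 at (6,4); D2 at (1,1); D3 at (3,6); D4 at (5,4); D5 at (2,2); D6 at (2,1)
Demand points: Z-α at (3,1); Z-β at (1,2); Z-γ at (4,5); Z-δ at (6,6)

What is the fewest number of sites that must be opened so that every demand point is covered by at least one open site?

Coverage sets (demand points within 2 of each site):
  D1: {Z-γ, Z-δ}
  D2: {Z-α, Z-β}
  D3: {Z-γ}
  D4: {Z-γ, Z-δ}
  D5: {Z-α, Z-β}
  D6: {Z-α, Z-β}
No single site covers all 4 demand points.
But {D1, D2} covers everything, so the minimum is 2.

2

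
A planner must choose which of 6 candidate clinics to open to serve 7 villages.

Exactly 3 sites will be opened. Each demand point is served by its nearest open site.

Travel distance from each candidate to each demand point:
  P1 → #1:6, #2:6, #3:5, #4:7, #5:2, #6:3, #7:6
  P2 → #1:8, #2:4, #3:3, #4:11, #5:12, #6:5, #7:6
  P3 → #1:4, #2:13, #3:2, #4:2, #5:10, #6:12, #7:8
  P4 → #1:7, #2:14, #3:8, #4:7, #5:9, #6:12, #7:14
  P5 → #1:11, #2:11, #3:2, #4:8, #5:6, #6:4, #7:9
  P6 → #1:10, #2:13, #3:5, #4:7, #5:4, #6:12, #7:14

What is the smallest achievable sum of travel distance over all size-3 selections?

Open {P1, P2, P3}.
  #1→P3 4, #2→P2 4, #3→P3 2, #4→P3 2, #5→P1 2, #6→P1 3, #7→P1 6  ⇒ total 23.
Compare {P1, P3, P4}: total 25.
Compare {P1, P3, P5}: total 25.
No size-3 selection does better; minimum is 23.

23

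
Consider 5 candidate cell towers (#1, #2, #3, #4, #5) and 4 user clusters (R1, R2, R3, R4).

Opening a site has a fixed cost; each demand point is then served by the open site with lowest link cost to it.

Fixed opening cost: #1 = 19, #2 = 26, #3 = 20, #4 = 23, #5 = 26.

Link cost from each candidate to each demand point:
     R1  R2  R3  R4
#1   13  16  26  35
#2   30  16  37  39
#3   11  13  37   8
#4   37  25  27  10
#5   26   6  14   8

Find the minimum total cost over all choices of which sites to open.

Open {#5}: assign each demand point to its cheapest open site.
  R1→#5 26, R2→#5 6, R3→#5 14, R4→#5 8
  link cost 54, fixed 26 → total 80.
Compare {#3, #5}: link cost 39 + fixed 46 = 85.
Compare {#1, #5}: link cost 41 + fixed 45 = 86.
Compare {#3}: link cost 69 + fixed 20 = 89.
All other subsets cost ≥ 85. Minimum total cost: 80.

80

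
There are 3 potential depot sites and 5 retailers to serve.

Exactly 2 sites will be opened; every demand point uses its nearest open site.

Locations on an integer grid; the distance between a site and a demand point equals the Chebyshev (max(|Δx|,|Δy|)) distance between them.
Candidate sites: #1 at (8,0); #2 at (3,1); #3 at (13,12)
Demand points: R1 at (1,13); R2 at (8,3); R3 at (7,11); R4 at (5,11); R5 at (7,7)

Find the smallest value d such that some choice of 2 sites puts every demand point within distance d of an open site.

Open {#1, #2}.
  Farthest demand point is R1 at distance 12 (to #2); all others are ≤ 12.
With {#1, #3} the worst case is 12.
With {#2, #3} the worst case is 12.
No size-2 selection achieves below 12.

12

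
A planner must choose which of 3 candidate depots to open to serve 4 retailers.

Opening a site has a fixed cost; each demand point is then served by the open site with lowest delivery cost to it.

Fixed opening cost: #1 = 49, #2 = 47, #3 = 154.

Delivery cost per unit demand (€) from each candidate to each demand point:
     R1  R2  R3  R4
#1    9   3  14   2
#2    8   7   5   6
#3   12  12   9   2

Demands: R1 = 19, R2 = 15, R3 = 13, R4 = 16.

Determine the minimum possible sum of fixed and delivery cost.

Open {#1, #2}: assign each demand point to its cheapest open site.
  R1→#2 19×8=152, R2→#1 15×3=45, R3→#2 13×5=65, R4→#1 16×2=32
  delivery cost 294, fixed 96 → total 390.
Compare {#2}: delivery cost 418 + fixed 47 = 465.
Compare {#1}: delivery cost 430 + fixed 49 = 479.
Compare {#1, #2, #3}: delivery cost 294 + fixed 250 = 544.
All other subsets cost ≥ 465. Minimum total cost: 390.

390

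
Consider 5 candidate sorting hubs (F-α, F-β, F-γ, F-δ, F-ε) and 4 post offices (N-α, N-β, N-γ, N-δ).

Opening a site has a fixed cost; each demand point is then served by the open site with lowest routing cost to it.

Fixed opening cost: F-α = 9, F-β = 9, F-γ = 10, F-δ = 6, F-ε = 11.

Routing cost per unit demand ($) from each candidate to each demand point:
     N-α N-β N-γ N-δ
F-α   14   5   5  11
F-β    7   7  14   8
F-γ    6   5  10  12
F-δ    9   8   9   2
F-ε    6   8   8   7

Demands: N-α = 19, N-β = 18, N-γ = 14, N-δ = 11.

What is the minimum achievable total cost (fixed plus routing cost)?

Open {F-α, F-γ, F-δ}: assign each demand point to its cheapest open site.
  N-α→F-γ 19×6=114, N-β→F-α 18×5=90, N-γ→F-α 14×5=70, N-δ→F-δ 11×2=22
  routing cost 296, fixed 25 → total 321.
Compare {F-α, F-δ, F-ε}: routing cost 296 + fixed 26 = 322.
Compare {F-α, F-β, F-γ, F-δ}: routing cost 296 + fixed 34 = 330.
Compare {F-α, F-β, F-δ, F-ε}: routing cost 296 + fixed 35 = 331.
All other subsets cost ≥ 322. Minimum total cost: 321.

321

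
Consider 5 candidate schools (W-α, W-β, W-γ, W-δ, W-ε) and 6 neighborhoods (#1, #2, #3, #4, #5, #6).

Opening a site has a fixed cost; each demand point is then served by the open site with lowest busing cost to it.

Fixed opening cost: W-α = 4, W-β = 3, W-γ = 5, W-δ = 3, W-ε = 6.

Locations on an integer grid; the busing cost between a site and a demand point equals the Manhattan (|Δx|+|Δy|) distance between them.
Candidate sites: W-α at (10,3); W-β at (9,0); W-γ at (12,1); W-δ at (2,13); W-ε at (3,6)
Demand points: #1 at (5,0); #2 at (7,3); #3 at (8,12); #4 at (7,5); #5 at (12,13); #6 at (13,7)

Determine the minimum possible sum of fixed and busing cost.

Open {W-α, W-β, W-δ}: assign each demand point to its cheapest open site.
  #1→W-β 4, #2→W-α 3, #3→W-δ 7, #4→W-α 5, #5→W-δ 10, #6→W-α 7
  busing cost 36, fixed 10 → total 46.
Compare {W-α, W-δ}: busing cost 40 + fixed 7 = 47.
Compare {W-α, W-β}: busing cost 42 + fixed 7 = 49.
Compare {W-α}: busing cost 46 + fixed 4 = 50.
All other subsets cost ≥ 47. Minimum total cost: 46.

46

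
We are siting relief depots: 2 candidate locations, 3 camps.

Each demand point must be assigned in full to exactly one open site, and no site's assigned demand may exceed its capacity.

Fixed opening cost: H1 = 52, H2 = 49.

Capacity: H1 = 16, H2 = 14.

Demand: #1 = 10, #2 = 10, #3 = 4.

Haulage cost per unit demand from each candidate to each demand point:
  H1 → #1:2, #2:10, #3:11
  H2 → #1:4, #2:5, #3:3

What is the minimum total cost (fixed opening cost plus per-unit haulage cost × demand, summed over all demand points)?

183

Open {H1, H2}; cheapest assignment that respects the capacities:
  H1 (cap 16, load 10): #1 — cost 10×2 = 20
  H2 (cap 14, load 14): #2, #3 — cost 10×5 + 4×3 = 62
  Shipping 82, fixed 101 → total 183.
  Any other capacity-feasible assignment to {H1, H2} ships for at least 82.
Total demand is 24 and no other set of sites has combined capacity ≥ 24, so {H1, H2} is the only feasible choice of open sites. Minimum: 183.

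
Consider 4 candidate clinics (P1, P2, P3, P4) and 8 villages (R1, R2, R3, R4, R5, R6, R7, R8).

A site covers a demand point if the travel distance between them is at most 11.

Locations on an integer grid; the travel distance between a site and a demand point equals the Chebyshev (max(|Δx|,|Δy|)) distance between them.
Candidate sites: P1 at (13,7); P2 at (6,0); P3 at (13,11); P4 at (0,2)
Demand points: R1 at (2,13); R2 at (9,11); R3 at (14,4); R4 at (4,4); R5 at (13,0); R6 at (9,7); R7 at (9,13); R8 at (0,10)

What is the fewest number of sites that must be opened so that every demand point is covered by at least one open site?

Coverage sets (demand points within 11 of each site):
  P1: {R1, R2, R3, R4, R5, R6, R7}
  P2: {R2, R3, R4, R5, R6, R8}
  P3: {R1, R2, R3, R4, R5, R6, R7}
  P4: {R1, R2, R4, R6, R7, R8}
No single site covers all 8 demand points.
But {P1, P2} covers everything, so the minimum is 2.

2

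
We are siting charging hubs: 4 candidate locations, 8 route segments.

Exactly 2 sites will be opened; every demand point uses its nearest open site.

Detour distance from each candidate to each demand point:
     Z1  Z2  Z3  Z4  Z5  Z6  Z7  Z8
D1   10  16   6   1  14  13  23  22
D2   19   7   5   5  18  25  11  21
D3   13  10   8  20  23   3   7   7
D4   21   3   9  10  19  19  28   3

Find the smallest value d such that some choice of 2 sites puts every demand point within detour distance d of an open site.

Open {D1, D3}.
  Farthest demand point is Z5 at detour distance 14 (to D1); all others are ≤ 14.
With {D2, D3} the worst case is 18.
With {D2, D4} the worst case is 19.
No size-2 selection achieves below 14.

14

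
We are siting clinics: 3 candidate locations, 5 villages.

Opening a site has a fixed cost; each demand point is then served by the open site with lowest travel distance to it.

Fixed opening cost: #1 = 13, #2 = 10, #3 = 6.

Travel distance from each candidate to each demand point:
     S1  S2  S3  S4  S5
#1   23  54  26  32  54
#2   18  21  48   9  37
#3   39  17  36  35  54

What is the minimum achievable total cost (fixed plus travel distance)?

Open {#2, #3}: assign each demand point to its cheapest open site.
  S1→#2 18, S2→#3 17, S3→#3 36, S4→#2 9, S5→#2 37
  travel distance 117, fixed 16 → total 133.
Compare {#1, #2}: travel distance 111 + fixed 23 = 134.
Compare {#1, #2, #3}: travel distance 107 + fixed 29 = 136.
Compare {#2}: travel distance 133 + fixed 10 = 143.
All other subsets cost ≥ 134. Minimum total cost: 133.

133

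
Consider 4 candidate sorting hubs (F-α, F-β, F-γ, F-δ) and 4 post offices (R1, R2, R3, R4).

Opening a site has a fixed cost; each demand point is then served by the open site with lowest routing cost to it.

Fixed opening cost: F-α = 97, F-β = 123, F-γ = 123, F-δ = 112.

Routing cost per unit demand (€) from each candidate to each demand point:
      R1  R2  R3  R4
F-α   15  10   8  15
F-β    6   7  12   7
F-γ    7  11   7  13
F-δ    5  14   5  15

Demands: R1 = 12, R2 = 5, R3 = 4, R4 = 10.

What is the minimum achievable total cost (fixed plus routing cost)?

Open {F-β}: assign each demand point to its cheapest open site.
  R1→F-β 12×6=72, R2→F-β 5×7=35, R3→F-β 4×12=48, R4→F-β 10×7=70
  routing cost 225, fixed 123 → total 348.
Compare {F-δ}: routing cost 300 + fixed 112 = 412.
Compare {F-γ}: routing cost 297 + fixed 123 = 420.
Compare {F-β, F-δ}: routing cost 185 + fixed 235 = 420.
All other subsets cost ≥ 412. Minimum total cost: 348.

348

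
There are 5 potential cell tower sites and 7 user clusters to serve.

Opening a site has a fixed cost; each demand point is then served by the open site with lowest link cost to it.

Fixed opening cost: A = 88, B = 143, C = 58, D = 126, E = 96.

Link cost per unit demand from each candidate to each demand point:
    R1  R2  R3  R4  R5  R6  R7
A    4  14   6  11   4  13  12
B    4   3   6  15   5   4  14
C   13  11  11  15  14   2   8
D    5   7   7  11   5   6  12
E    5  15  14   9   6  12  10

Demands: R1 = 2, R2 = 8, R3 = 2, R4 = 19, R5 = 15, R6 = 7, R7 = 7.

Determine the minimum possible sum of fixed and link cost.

Open {A, C}: assign each demand point to its cheapest open site.
  R1→A 2×4=8, R2→C 8×11=88, R3→A 2×6=12, R4→A 19×11=209, R5→A 15×4=60, R6→C 7×2=14, R7→C 7×8=56
  link cost 447, fixed 146 → total 593.
Compare {C, E}: link cost 451 + fixed 154 = 605.
Compare {D}: link cost 490 + fixed 126 = 616.
Compare {C, D}: link cost 434 + fixed 184 = 618.
All other subsets cost ≥ 605. Minimum total cost: 593.

593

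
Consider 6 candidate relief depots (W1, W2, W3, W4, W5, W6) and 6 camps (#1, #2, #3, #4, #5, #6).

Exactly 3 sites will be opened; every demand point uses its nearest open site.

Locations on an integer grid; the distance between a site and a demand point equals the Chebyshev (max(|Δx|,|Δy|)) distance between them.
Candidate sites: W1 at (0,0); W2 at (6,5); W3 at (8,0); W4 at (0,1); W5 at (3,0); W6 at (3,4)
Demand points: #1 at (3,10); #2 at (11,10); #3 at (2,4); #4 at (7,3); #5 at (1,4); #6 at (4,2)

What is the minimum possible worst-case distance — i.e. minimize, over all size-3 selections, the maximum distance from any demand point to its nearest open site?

5

Open {W1, W2, W3}.
  Farthest demand point is #1 at distance 5 (to W2); all others are ≤ 5.
With {W1, W2, W4} the worst case is 5.
With {W1, W2, W5} the worst case is 5.
No size-3 selection achieves below 5.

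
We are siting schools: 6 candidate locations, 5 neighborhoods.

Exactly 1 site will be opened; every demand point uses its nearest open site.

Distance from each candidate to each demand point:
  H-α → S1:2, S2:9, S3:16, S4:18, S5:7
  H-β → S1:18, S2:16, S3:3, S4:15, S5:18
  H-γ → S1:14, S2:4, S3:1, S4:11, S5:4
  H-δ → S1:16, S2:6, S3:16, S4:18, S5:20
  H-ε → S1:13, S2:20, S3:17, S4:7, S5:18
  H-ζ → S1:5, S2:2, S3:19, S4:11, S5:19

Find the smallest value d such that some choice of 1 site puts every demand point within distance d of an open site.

14

Open {H-γ}.
  Farthest demand point is S1 at distance 14 (to H-γ); all others are ≤ 14.
With {H-α} the worst case is 18.
With {H-β} the worst case is 18.
No size-1 selection achieves below 14.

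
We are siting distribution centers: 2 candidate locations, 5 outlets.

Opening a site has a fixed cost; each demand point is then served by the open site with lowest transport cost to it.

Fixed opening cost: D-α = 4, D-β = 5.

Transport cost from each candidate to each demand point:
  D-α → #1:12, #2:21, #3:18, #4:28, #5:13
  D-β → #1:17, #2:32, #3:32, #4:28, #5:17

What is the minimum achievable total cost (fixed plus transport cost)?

Open {D-α}: assign each demand point to its cheapest open site.
  #1→D-α 12, #2→D-α 21, #3→D-α 18, #4→D-α 28, #5→D-α 13
  transport cost 92, fixed 4 → total 96.
Compare {D-α, D-β}: transport cost 92 + fixed 9 = 101.
Compare {D-β}: transport cost 126 + fixed 5 = 131.

96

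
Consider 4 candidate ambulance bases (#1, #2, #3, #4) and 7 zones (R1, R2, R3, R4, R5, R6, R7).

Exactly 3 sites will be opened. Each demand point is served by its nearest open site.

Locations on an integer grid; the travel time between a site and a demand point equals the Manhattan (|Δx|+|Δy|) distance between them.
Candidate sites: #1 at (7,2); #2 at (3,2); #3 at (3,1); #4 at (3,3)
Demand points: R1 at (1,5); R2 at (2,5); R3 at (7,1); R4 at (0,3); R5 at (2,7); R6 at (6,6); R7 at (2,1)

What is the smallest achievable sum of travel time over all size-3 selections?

22

Open {#1, #3, #4}.
  R1→#4 4, R2→#4 3, R3→#1 1, R4→#4 3, R5→#4 5, R6→#1 5, R7→#3 1  ⇒ total 22.
Compare {#1, #2, #4}: total 23.
Compare {#1, #2, #3}: total 26.
No size-3 selection does better; minimum is 22.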